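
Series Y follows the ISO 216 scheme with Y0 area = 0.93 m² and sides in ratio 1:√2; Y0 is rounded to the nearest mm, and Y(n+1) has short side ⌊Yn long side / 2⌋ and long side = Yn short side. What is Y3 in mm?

286 × 405 mm

Let Y0's short side be w mm. w · w√2 = 0.93 m² = 930,000 mm², so w ≈ 810.9 mm and w√2 ≈ 1146.8 mm → Y0 = 811 × 1147 mm.
Y1: ⌊1147/2⌋ × 811 = 573 × 811 mm
Y2: ⌊811/2⌋ × 573 = 405 × 573 mm
Y3: ⌊573/2⌋ × 405 = 286 × 405 mm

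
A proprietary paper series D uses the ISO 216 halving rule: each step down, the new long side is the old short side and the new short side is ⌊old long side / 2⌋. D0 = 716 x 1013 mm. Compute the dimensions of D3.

253 × 358 mm

D1: ⌊1013/2⌋ × 716 = 506 × 716 mm
D2: ⌊716/2⌋ × 506 = 358 × 506 mm
D3: ⌊506/2⌋ × 358 = 253 × 358 mm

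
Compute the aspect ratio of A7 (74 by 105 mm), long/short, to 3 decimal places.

1.419

105 / 74 = 1.419
ISO 216 targets √2 ≈ 1.414; the +0.005 deviation is from mm rounding.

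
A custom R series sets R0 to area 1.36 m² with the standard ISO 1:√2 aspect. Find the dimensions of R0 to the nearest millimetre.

981 × 1387 mm

Let the short side be w mm. Then w · w√2 = 1.36 m² = 1,360,000 mm².
w² = 1,360,000/√2, so w ≈ 980.6 mm; long side = w√2 ≈ 1386.8 mm.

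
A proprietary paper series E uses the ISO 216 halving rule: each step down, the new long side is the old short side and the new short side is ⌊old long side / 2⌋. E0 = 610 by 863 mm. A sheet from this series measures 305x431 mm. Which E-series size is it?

E0: 610 × 863 mm
E1: 431 × 610 mm
E2: 305 × 431 mm
E3: 215 × 305 mm
→ matches E2.

E2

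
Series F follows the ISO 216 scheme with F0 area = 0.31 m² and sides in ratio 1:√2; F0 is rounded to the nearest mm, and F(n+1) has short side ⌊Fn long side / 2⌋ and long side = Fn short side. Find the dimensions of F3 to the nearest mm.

165 × 234 mm

Let F0's short side be w mm. w · w√2 = 0.31 m² = 310,000 mm², so w ≈ 468.2 mm and w√2 ≈ 662.1 mm → F0 = 468 × 662 mm.
F1: ⌊662/2⌋ × 468 = 331 × 468 mm
F2: ⌊468/2⌋ × 331 = 234 × 331 mm
F3: ⌊331/2⌋ × 234 = 165 × 234 mm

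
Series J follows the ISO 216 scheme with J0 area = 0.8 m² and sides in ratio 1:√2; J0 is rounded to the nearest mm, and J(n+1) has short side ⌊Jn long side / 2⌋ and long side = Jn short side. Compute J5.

133 × 188 mm

Let J0's short side be w mm. w · w√2 = 0.8 m² = 800,000 mm², so w ≈ 752.1 mm and w√2 ≈ 1063.7 mm → J0 = 752 × 1064 mm.
J1: ⌊1064/2⌋ × 752 = 532 × 752 mm
J2: ⌊752/2⌋ × 532 = 376 × 532 mm
J3: ⌊532/2⌋ × 376 = 266 × 376 mm
J4: ⌊376/2⌋ × 266 = 188 × 266 mm
J5: ⌊266/2⌋ × 188 = 133 × 188 mm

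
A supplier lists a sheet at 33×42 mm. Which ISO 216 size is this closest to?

B10 (31 × 44 mm)

Aspect ratio 42/33 ≈ 1.273 (ISO target is √2 ≈ 1.414).
In the B-series (B0 = 1000 × 1414 mm): B10 = 31 × 44 mm.
Off by 4 mm total — nearest standard size.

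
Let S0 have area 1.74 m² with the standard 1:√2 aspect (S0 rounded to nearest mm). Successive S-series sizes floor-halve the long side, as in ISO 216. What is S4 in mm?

277 × 392 mm

Let S0's short side be w mm. w · w√2 = 1.74 m² = 1,740,000 mm², so w ≈ 1109.2 mm and w√2 ≈ 1568.7 mm → S0 = 1109 × 1569 mm.
S1: ⌊1569/2⌋ × 1109 = 784 × 1109 mm
S2: ⌊1109/2⌋ × 784 = 554 × 784 mm
S3: ⌊784/2⌋ × 554 = 392 × 554 mm
S4: ⌊554/2⌋ × 392 = 277 × 392 mm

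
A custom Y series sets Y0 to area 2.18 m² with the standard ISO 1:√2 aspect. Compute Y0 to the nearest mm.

1242 × 1756 mm

Let the short side be w mm. Then w · w√2 = 2.18 m² = 2,180,000 mm².
w² = 2,180,000/√2, so w ≈ 1241.6 mm; long side = w√2 ≈ 1755.8 mm.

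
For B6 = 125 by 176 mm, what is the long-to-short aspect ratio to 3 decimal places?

176 / 125 = 1.408
ISO 216 targets √2 ≈ 1.414; the -0.006 deviation is from mm rounding.

1.408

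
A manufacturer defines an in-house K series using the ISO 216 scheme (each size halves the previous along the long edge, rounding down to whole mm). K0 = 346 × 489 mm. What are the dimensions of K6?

43 × 61 mm

K1: ⌊489/2⌋ × 346 = 244 × 346 mm
K2: ⌊346/2⌋ × 244 = 173 × 244 mm
K3: ⌊244/2⌋ × 173 = 122 × 173 mm
K4: ⌊173/2⌋ × 122 = 86 × 122 mm
K5: ⌊122/2⌋ × 86 = 61 × 86 mm
K6: ⌊86/2⌋ × 61 = 43 × 61 mm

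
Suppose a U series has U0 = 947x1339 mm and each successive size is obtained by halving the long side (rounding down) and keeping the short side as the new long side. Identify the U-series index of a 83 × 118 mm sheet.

U0: 947 × 1339 mm
U1: 669 × 947 mm
U2: 473 × 669 mm
U3: 334 × 473 mm
U4: 236 × 334 mm
U5: 167 × 236 mm
U6: 118 × 167 mm
U7: 83 × 118 mm
U8: 59 × 83 mm
→ matches U7.

U7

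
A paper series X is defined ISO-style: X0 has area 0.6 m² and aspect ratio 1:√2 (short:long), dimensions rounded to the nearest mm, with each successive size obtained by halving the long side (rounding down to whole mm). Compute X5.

Let X0's short side be w mm. w · w√2 = 0.6 m² = 600,000 mm², so w ≈ 651.4 mm and w√2 ≈ 921.2 mm → X0 = 651 × 921 mm.
X1: ⌊921/2⌋ × 651 = 460 × 651 mm
X2: ⌊651/2⌋ × 460 = 325 × 460 mm
X3: ⌊460/2⌋ × 325 = 230 × 325 mm
X4: ⌊325/2⌋ × 230 = 162 × 230 mm
X5: ⌊230/2⌋ × 162 = 115 × 162 mm

115 × 162 mm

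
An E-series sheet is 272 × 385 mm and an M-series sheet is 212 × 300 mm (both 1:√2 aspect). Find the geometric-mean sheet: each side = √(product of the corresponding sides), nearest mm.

Short side: √(272 · 212) = √57664 ≈ 240.1 → 240 mm
Long side: √(385 · 300) = √115500 ≈ 339.9 → 340 mm

240 × 340 mm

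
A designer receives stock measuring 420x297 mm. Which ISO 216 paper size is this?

Aspect ratio 420/297 ≈ 1.414 — close to the ISO √2 ≈ 1.414.
In the A-series (A0 area = 1 m²): A3 = 297 × 420 mm.

A3 (297 × 420 mm)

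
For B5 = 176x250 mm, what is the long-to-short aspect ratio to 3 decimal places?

250 / 176 = 1.420
ISO 216 targets √2 ≈ 1.414; the +0.006 deviation is from mm rounding.

1.420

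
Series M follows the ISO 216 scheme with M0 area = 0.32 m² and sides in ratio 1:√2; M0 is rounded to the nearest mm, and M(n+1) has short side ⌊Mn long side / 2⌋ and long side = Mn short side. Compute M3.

Let M0's short side be w mm. w · w√2 = 0.32 m² = 320,000 mm², so w ≈ 475.7 mm and w√2 ≈ 672.7 mm → M0 = 476 × 673 mm.
M1: ⌊673/2⌋ × 476 = 336 × 476 mm
M2: ⌊476/2⌋ × 336 = 238 × 336 mm
M3: ⌊336/2⌋ × 238 = 168 × 238 mm

168 × 238 mm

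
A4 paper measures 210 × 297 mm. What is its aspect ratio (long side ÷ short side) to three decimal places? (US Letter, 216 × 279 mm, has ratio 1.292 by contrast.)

1.414

297 / 210 = 1.414
Matches √2 ≈ 1.414 — the ISO 216 defining ratio.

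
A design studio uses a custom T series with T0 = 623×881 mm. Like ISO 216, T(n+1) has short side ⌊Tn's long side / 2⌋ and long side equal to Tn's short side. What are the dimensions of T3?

220 × 311 mm

T1: ⌊881/2⌋ × 623 = 440 × 623 mm
T2: ⌊623/2⌋ × 440 = 311 × 440 mm
T3: ⌊440/2⌋ × 311 = 220 × 311 mm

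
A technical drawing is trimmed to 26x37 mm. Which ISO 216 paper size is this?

A10 (26 × 37 mm)

Aspect ratio 37/26 ≈ 1.423 — close to the ISO √2 ≈ 1.414.
In the A-series (A0 area = 1 m²): A10 = 26 × 37 mm.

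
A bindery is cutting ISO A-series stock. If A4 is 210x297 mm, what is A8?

52 × 74 mm

A5: ⌊297/2⌋ × 210 = 148 × 210 mm
A6: ⌊210/2⌋ × 148 = 105 × 148 mm
A7: ⌊148/2⌋ × 105 = 74 × 105 mm
A8: ⌊105/2⌋ × 74 = 52 × 74 mm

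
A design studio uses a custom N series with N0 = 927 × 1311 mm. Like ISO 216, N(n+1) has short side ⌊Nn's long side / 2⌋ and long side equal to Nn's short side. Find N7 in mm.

N1 = 655 × 927 mm (from N0 by 1 halving).
N2: ⌊927/2⌋ × 655 = 463 × 655 mm
N3: ⌊655/2⌋ × 463 = 327 × 463 mm
N4: ⌊463/2⌋ × 327 = 231 × 327 mm
N5: ⌊327/2⌋ × 231 = 163 × 231 mm
N6: ⌊231/2⌋ × 163 = 115 × 163 mm
N7: ⌊163/2⌋ × 115 = 81 × 115 mm

81 × 115 mm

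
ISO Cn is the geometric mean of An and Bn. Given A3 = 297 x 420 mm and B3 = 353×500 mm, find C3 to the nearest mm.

324 × 458 mm

Short side: √(297 · 353) = √104841 ≈ 323.8 → 324 mm
Long side: √(420 · 500) = √210000 ≈ 458.3 → 458 mm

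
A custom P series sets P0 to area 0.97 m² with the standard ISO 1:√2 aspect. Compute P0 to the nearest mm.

Let the short side be w mm. Then w · w√2 = 0.97 m² = 970,000 mm².
w² = 970,000/√2, so w ≈ 828.2 mm; long side = w√2 ≈ 1171.2 mm.

828 × 1171 mm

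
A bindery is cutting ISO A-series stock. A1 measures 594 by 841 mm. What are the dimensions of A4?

210 × 297 mm

A2: ⌊841/2⌋ × 594 = 420 × 594 mm
A3: ⌊594/2⌋ × 420 = 297 × 420 mm
A4: ⌊420/2⌋ × 297 = 210 × 297 mm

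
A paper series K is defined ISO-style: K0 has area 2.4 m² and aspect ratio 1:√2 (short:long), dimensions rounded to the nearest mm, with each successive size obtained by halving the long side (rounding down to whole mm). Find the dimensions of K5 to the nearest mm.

230 × 325 mm

Let K0's short side be w mm. w · w√2 = 2.4 m² = 2,400,000 mm², so w ≈ 1302.7 mm and w√2 ≈ 1842.3 mm → K0 = 1303 × 1842 mm.
K1: ⌊1842/2⌋ × 1303 = 921 × 1303 mm
K2: ⌊1303/2⌋ × 921 = 651 × 921 mm
K3: ⌊921/2⌋ × 651 = 460 × 651 mm
K4: ⌊651/2⌋ × 460 = 325 × 460 mm
K5: ⌊460/2⌋ × 325 = 230 × 325 mm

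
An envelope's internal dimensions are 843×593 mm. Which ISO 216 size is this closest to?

Aspect ratio 843/593 ≈ 1.422 — close to the ISO √2 ≈ 1.414.
In the A-series (A0 area = 1 m²): A1 = 594 × 841 mm.
Off by 3 mm total — nearest standard size.

A1 (594 × 841 mm)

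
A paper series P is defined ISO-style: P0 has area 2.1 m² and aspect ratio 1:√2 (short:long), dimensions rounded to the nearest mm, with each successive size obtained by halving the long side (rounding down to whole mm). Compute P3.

Let P0's short side be w mm. w · w√2 = 2.1 m² = 2,100,000 mm², so w ≈ 1218.6 mm and w√2 ≈ 1723.3 mm → P0 = 1219 × 1723 mm.
P1: ⌊1723/2⌋ × 1219 = 861 × 1219 mm
P2: ⌊1219/2⌋ × 861 = 609 × 861 mm
P3: ⌊861/2⌋ × 609 = 430 × 609 mm

430 × 609 mm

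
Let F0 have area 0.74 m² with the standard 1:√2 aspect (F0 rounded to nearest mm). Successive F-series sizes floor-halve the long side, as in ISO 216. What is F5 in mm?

127 × 180 mm

Let F0's short side be w mm. w · w√2 = 0.74 m² = 740,000 mm², so w ≈ 723.4 mm and w√2 ≈ 1023.0 mm → F0 = 723 × 1023 mm.
F1: ⌊1023/2⌋ × 723 = 511 × 723 mm
F2: ⌊723/2⌋ × 511 = 361 × 511 mm
F3: ⌊511/2⌋ × 361 = 255 × 361 mm
F4: ⌊361/2⌋ × 255 = 180 × 255 mm
F5: ⌊255/2⌋ × 180 = 127 × 180 mm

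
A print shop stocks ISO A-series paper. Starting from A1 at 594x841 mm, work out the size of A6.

A2: ⌊841/2⌋ × 594 = 420 × 594 mm
A3: ⌊594/2⌋ × 420 = 297 × 420 mm
A4: ⌊420/2⌋ × 297 = 210 × 297 mm
A5: ⌊297/2⌋ × 210 = 148 × 210 mm
A6: ⌊210/2⌋ × 148 = 105 × 148 mm

105 × 148 mm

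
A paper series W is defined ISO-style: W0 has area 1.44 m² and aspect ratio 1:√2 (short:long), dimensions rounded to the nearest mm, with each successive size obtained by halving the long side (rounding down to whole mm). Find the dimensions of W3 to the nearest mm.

356 × 504 mm

Let W0's short side be w mm. w · w√2 = 1.44 m² = 1,440,000 mm², so w ≈ 1009.1 mm and w√2 ≈ 1427.0 mm → W0 = 1009 × 1427 mm.
W1: ⌊1427/2⌋ × 1009 = 713 × 1009 mm
W2: ⌊1009/2⌋ × 713 = 504 × 713 mm
W3: ⌊713/2⌋ × 504 = 356 × 504 mm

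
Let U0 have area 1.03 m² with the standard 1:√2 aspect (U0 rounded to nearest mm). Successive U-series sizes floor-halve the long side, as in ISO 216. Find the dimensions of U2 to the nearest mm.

426 × 603 mm

Let U0's short side be w mm. w · w√2 = 1.03 m² = 1,030,000 mm², so w ≈ 853.4 mm and w√2 ≈ 1206.9 mm → U0 = 853 × 1207 mm.
U1: ⌊1207/2⌋ × 853 = 603 × 853 mm
U2: ⌊853/2⌋ × 603 = 426 × 603 mm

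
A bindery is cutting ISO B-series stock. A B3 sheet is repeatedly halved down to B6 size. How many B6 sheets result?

8

Each ISO step halves the sheet: 1 × B3 → 2 × B4 → 4 × B5 → 8 × B6
From B3 to B6 is 3 halving steps: 2^3 = 8.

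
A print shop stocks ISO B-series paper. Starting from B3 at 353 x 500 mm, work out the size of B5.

B4: ⌊500/2⌋ × 353 = 250 × 353 mm
B5: ⌊353/2⌋ × 250 = 176 × 250 mm

176 × 250 mm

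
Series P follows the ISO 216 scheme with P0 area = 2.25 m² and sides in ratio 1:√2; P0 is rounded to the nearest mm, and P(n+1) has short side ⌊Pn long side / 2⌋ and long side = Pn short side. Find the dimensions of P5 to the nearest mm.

Let P0's short side be w mm. w · w√2 = 2.25 m² = 2,250,000 mm², so w ≈ 1261.3 mm and w√2 ≈ 1783.8 mm → P0 = 1261 × 1784 mm.
P1: ⌊1784/2⌋ × 1261 = 892 × 1261 mm
P2: ⌊1261/2⌋ × 892 = 630 × 892 mm
P3: ⌊892/2⌋ × 630 = 446 × 630 mm
P4: ⌊630/2⌋ × 446 = 315 × 446 mm
P5: ⌊446/2⌋ × 315 = 223 × 315 mm

223 × 315 mm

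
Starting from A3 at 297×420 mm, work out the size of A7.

74 × 105 mm

A4: ⌊420/2⌋ × 297 = 210 × 297 mm
A5: ⌊297/2⌋ × 210 = 148 × 210 mm
A6: ⌊210/2⌋ × 148 = 105 × 148 mm
A7: ⌊148/2⌋ × 105 = 74 × 105 mm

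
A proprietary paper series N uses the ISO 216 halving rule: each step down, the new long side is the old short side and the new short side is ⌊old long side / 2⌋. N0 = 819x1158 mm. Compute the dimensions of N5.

N1: ⌊1158/2⌋ × 819 = 579 × 819 mm
N2: ⌊819/2⌋ × 579 = 409 × 579 mm
N3: ⌊579/2⌋ × 409 = 289 × 409 mm
N4: ⌊409/2⌋ × 289 = 204 × 289 mm
N5: ⌊289/2⌋ × 204 = 144 × 204 mm

144 × 204 mm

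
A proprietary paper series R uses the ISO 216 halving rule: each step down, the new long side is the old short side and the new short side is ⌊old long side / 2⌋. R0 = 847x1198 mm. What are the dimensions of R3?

299 × 423 mm

R1: ⌊1198/2⌋ × 847 = 599 × 847 mm
R2: ⌊847/2⌋ × 599 = 423 × 599 mm
R3: ⌊599/2⌋ × 423 = 299 × 423 mm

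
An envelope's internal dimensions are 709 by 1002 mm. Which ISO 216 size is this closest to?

B1 (707 × 1000 mm)

Aspect ratio 1002/709 ≈ 1.413 — close to the ISO √2 ≈ 1.414.
In the B-series (B0 = 1000 × 1414 mm): B1 = 707 × 1000 mm.
Off by 4 mm total — nearest standard size.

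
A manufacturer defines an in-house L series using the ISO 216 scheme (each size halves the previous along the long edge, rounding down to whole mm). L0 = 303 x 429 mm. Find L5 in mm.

L1: ⌊429/2⌋ × 303 = 214 × 303 mm
L2: ⌊303/2⌋ × 214 = 151 × 214 mm
L3: ⌊214/2⌋ × 151 = 107 × 151 mm
L4: ⌊151/2⌋ × 107 = 75 × 107 mm
L5: ⌊107/2⌋ × 75 = 53 × 75 mm

53 × 75 mm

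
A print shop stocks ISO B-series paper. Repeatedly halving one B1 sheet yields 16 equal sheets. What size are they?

B5

16 = 2^4, so 4 halving steps.
B1 → B2 → … → B5 after 4 steps.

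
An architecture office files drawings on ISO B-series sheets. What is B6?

125 × 176 mm

B0 = 1000 × 1414 mm (B0 has a 1000 mm short side, aspect 1:√2).
B1: ⌊1414/2⌋ × 1000 = 707 × 1000 mm
B2: ⌊1000/2⌋ × 707 = 500 × 707 mm
B3: ⌊707/2⌋ × 500 = 353 × 500 mm
B4: ⌊500/2⌋ × 353 = 250 × 353 mm
B5: ⌊353/2⌋ × 250 = 176 × 250 mm
B6: ⌊250/2⌋ × 176 = 125 × 176 mm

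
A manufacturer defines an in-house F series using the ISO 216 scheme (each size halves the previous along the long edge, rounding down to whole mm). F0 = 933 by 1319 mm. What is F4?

233 × 329 mm

F1: ⌊1319/2⌋ × 933 = 659 × 933 mm
F2: ⌊933/2⌋ × 659 = 466 × 659 mm
F3: ⌊659/2⌋ × 466 = 329 × 466 mm
F4: ⌊466/2⌋ × 329 = 233 × 329 mm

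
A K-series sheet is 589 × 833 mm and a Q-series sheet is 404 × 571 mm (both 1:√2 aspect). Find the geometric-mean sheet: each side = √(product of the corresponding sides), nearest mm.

Short side: √(589 · 404) = √237956 ≈ 487.8 → 488 mm
Long side: √(833 · 571) = √475643 ≈ 689.7 → 690 mm

488 × 690 mm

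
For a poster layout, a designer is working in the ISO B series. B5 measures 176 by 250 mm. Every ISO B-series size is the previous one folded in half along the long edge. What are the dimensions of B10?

31 × 44 mm

B6: ⌊250/2⌋ × 176 = 125 × 176 mm
B7: ⌊176/2⌋ × 125 = 88 × 125 mm
B8: ⌊125/2⌋ × 88 = 62 × 88 mm
B9: ⌊88/2⌋ × 62 = 44 × 62 mm
B10: ⌊62/2⌋ × 44 = 31 × 44 mm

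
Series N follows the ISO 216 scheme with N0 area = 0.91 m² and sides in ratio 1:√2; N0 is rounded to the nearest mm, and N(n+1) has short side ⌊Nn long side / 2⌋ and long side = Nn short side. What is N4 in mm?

Let N0's short side be w mm. w · w√2 = 0.91 m² = 910,000 mm², so w ≈ 802.2 mm and w√2 ≈ 1134.4 mm → N0 = 802 × 1134 mm.
N1: ⌊1134/2⌋ × 802 = 567 × 802 mm
N2: ⌊802/2⌋ × 567 = 401 × 567 mm
N3: ⌊567/2⌋ × 401 = 283 × 401 mm
N4: ⌊401/2⌋ × 283 = 200 × 283 mm

200 × 283 mm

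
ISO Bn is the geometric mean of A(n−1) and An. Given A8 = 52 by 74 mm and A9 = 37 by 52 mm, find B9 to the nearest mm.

44 × 62 mm

Short side: √(52 · 37) = √1924 ≈ 43.9 → 44 mm
Long side: √(74 · 52) = √3848 ≈ 62.0 → 62 mm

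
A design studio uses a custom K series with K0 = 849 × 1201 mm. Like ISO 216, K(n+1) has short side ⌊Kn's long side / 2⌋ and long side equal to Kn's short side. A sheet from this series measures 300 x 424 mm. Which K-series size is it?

K3

K0: 849 × 1201 mm
K1: 600 × 849 mm
K2: 424 × 600 mm
K3: 300 × 424 mm
K4: 212 × 300 mm
→ matches K3.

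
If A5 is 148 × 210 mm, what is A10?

26 × 37 mm

A6: ⌊210/2⌋ × 148 = 105 × 148 mm
A7: ⌊148/2⌋ × 105 = 74 × 105 mm
A8: ⌊105/2⌋ × 74 = 52 × 74 mm
A9: ⌊74/2⌋ × 52 = 37 × 52 mm
A10: ⌊52/2⌋ × 37 = 26 × 37 mm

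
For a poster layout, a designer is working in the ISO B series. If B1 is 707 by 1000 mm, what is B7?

88 × 125 mm

B2: ⌊1000/2⌋ × 707 = 500 × 707 mm
B3: ⌊707/2⌋ × 500 = 353 × 500 mm
B4: ⌊500/2⌋ × 353 = 250 × 353 mm
B5: ⌊353/2⌋ × 250 = 176 × 250 mm
B6: ⌊250/2⌋ × 176 = 125 × 176 mm
B7: ⌊176/2⌋ × 125 = 88 × 125 mm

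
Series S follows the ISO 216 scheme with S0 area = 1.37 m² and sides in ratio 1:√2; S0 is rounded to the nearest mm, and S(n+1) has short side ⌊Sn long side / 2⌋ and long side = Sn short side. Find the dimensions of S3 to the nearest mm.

Let S0's short side be w mm. w · w√2 = 1.37 m² = 1,370,000 mm², so w ≈ 984.2 mm and w√2 ≈ 1391.9 mm → S0 = 984 × 1392 mm.
S1: ⌊1392/2⌋ × 984 = 696 × 984 mm
S2: ⌊984/2⌋ × 696 = 492 × 696 mm
S3: ⌊696/2⌋ × 492 = 348 × 492 mm

348 × 492 mm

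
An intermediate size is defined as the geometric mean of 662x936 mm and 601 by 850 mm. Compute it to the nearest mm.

631 × 892 mm

Short side: √(662 · 601) = √397862 ≈ 630.8 → 631 mm
Long side: √(936 · 850) = √795600 ≈ 892.0 → 892 mm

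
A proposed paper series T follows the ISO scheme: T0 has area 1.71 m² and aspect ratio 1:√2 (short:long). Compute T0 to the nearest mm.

1100 × 1555 mm

Let the short side be w mm. Then w · w√2 = 1.71 m² = 1,710,000 mm².
w² = 1,710,000/√2, so w ≈ 1099.6 mm; long side = w√2 ≈ 1555.1 mm.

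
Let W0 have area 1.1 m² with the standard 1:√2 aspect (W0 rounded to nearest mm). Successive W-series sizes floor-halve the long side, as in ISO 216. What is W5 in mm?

155 × 220 mm

Let W0's short side be w mm. w · w√2 = 1.1 m² = 1,100,000 mm², so w ≈ 881.9 mm and w√2 ≈ 1247.3 mm → W0 = 882 × 1247 mm.
W1: ⌊1247/2⌋ × 882 = 623 × 882 mm
W2: ⌊882/2⌋ × 623 = 441 × 623 mm
W3: ⌊623/2⌋ × 441 = 311 × 441 mm
W4: ⌊441/2⌋ × 311 = 220 × 311 mm
W5: ⌊311/2⌋ × 220 = 155 × 220 mm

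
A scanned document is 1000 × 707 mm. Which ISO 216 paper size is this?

Aspect ratio 1000/707 ≈ 1.414 — close to the ISO √2 ≈ 1.414.
In the B-series (B0 = 1000 × 1414 mm): B1 = 707 × 1000 mm.

B1 (707 × 1000 mm)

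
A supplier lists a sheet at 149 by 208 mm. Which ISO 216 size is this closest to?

A5 (148 × 210 mm)

Aspect ratio 208/149 ≈ 1.396 (ISO target is √2 ≈ 1.414).
In the A-series (A0 area = 1 m²): A5 = 148 × 210 mm.
Off by 3 mm total — nearest standard size.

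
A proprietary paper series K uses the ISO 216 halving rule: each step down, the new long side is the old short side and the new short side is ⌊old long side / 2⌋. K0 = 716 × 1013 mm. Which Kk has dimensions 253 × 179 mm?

K0: 716 × 1013 mm
K1: 506 × 716 mm
K2: 358 × 506 mm
K3: 253 × 358 mm
K4: 179 × 253 mm
K5: 126 × 179 mm
→ matches K4.

K4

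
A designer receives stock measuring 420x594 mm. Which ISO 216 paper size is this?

Aspect ratio 594/420 ≈ 1.414 — close to the ISO √2 ≈ 1.414.
In the A-series (A0 area = 1 m²): A2 = 420 × 594 mm.

A2 (420 × 594 mm)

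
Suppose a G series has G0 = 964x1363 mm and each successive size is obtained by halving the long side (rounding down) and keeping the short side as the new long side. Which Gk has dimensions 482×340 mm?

G0: 964 × 1363 mm
G1: 681 × 964 mm
G2: 482 × 681 mm
G3: 340 × 482 mm
G4: 241 × 340 mm
→ matches G3.

G3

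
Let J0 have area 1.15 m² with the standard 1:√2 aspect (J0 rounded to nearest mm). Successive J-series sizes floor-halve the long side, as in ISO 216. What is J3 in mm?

Let J0's short side be w mm. w · w√2 = 1.15 m² = 1,150,000 mm², so w ≈ 901.8 mm and w√2 ≈ 1275.3 mm → J0 = 902 × 1275 mm.
J1: ⌊1275/2⌋ × 902 = 637 × 902 mm
J2: ⌊902/2⌋ × 637 = 451 × 637 mm
J3: ⌊637/2⌋ × 451 = 318 × 451 mm

318 × 451 mm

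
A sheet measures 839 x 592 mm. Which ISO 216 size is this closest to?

A1 (594 × 841 mm)

Aspect ratio 839/592 ≈ 1.417 — close to the ISO √2 ≈ 1.414.
In the A-series (A0 area = 1 m²): A1 = 594 × 841 mm.
Off by 4 mm total — nearest standard size.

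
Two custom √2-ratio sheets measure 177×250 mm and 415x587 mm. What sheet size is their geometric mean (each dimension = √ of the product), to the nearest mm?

271 × 383 mm

Short side: √(177 · 415) = √73455 ≈ 271.0 → 271 mm
Long side: √(250 · 587) = √146750 ≈ 383.1 → 383 mm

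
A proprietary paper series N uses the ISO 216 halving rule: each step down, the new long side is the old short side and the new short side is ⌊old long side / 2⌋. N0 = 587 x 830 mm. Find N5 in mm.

N1: ⌊830/2⌋ × 587 = 415 × 587 mm
N2: ⌊587/2⌋ × 415 = 293 × 415 mm
N3: ⌊415/2⌋ × 293 = 207 × 293 mm
N4: ⌊293/2⌋ × 207 = 146 × 207 mm
N5: ⌊207/2⌋ × 146 = 103 × 146 mm

103 × 146 mm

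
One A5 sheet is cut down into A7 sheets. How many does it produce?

4

Each ISO step halves the sheet: 1 × A5 → 2 × A6 → 4 × A7
From A5 to A7 is 2 halving steps: 2^2 = 4.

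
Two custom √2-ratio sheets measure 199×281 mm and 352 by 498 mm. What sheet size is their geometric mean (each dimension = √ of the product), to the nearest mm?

265 × 374 mm

Short side: √(199 · 352) = √70048 ≈ 264.7 → 265 mm
Long side: √(281 · 498) = √139938 ≈ 374.1 → 374 mm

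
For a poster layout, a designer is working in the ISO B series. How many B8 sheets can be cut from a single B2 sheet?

64

B2 = 500 × 707 mm; B8 = 62 × 88 mm.
Each halving step doubles the count; 6 steps from B2 to B8.
2^6 = 64.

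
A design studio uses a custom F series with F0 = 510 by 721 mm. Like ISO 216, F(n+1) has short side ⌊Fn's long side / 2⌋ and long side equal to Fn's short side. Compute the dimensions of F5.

F1: ⌊721/2⌋ × 510 = 360 × 510 mm
F2: ⌊510/2⌋ × 360 = 255 × 360 mm
F3: ⌊360/2⌋ × 255 = 180 × 255 mm
F4: ⌊255/2⌋ × 180 = 127 × 180 mm
F5: ⌊180/2⌋ × 127 = 90 × 127 mm

90 × 127 mm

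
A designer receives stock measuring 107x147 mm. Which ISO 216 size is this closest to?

A6 (105 × 148 mm)

Aspect ratio 147/107 ≈ 1.374 (ISO target is √2 ≈ 1.414).
In the A-series (A0 area = 1 m²): A6 = 105 × 148 mm.
Off by 3 mm total — nearest standard size.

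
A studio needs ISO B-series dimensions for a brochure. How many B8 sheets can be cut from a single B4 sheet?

16

Each ISO step halves the sheet: 1 × B4 → 2 × B5 → 4 × B6 → 8 × B7 → …
From B4 to B8 is 4 halving steps: 2^4 = 16.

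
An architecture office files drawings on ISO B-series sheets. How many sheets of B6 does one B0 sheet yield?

Each ISO step halves the sheet: 1 × B0 → 2 × B1 → 4 × B2 → 8 × B3 → …
From B0 to B6 is 6 halving steps: 2^6 = 64.

64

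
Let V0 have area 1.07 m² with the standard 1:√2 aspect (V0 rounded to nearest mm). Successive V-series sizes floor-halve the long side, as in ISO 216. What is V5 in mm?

153 × 217 mm

Let V0's short side be w mm. w · w√2 = 1.07 m² = 1,070,000 mm², so w ≈ 869.8 mm and w√2 ≈ 1230.1 mm → V0 = 870 × 1230 mm.
V1: ⌊1230/2⌋ × 870 = 615 × 870 mm
V2: ⌊870/2⌋ × 615 = 435 × 615 mm
V3: ⌊615/2⌋ × 435 = 307 × 435 mm
V4: ⌊435/2⌋ × 307 = 217 × 307 mm
V5: ⌊307/2⌋ × 217 = 153 × 217 mm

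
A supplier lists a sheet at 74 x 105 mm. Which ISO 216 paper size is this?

A7 (74 × 105 mm)

Aspect ratio 105/74 ≈ 1.419 — close to the ISO √2 ≈ 1.414.
In the A-series (A0 area = 1 m²): A7 = 74 × 105 mm.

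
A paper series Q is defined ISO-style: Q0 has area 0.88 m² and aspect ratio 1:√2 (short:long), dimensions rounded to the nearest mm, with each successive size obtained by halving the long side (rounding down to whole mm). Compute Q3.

279 × 394 mm

Let Q0's short side be w mm. w · w√2 = 0.88 m² = 880,000 mm², so w ≈ 788.8 mm and w√2 ≈ 1115.6 mm → Q0 = 789 × 1116 mm.
Q1: ⌊1116/2⌋ × 789 = 558 × 789 mm
Q2: ⌊789/2⌋ × 558 = 394 × 558 mm
Q3: ⌊558/2⌋ × 394 = 279 × 394 mm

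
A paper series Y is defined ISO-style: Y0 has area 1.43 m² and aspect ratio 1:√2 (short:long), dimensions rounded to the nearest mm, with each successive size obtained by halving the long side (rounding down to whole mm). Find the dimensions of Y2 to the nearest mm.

Let Y0's short side be w mm. w · w√2 = 1.43 m² = 1,430,000 mm², so w ≈ 1005.6 mm and w√2 ≈ 1422.1 mm → Y0 = 1006 × 1422 mm.
Y1: ⌊1422/2⌋ × 1006 = 711 × 1006 mm
Y2: ⌊1006/2⌋ × 711 = 503 × 711 mm

503 × 711 mm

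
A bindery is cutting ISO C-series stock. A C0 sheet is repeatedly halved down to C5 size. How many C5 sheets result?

32

Each ISO step halves the sheet: 1 × C0 → 2 × C1 → 4 × C2 → 8 × C3 → …
From C0 to C5 is 5 halving steps: 2^5 = 32.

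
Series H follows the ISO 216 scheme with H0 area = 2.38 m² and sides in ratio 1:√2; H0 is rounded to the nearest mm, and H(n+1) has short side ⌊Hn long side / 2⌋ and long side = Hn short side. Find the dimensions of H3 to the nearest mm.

Let H0's short side be w mm. w · w√2 = 2.38 m² = 2,380,000 mm², so w ≈ 1297.3 mm and w√2 ≈ 1834.6 mm → H0 = 1297 × 1835 mm.
H1: ⌊1835/2⌋ × 1297 = 917 × 1297 mm
H2: ⌊1297/2⌋ × 917 = 648 × 917 mm
H3: ⌊917/2⌋ × 648 = 458 × 648 mm

458 × 648 mm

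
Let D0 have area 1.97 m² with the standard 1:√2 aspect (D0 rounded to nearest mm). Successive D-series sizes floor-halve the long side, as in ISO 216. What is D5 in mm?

Let D0's short side be w mm. w · w√2 = 1.97 m² = 1,970,000 mm², so w ≈ 1180.3 mm and w√2 ≈ 1669.1 mm → D0 = 1180 × 1669 mm.
D1: ⌊1669/2⌋ × 1180 = 834 × 1180 mm
D2: ⌊1180/2⌋ × 834 = 590 × 834 mm
D3: ⌊834/2⌋ × 590 = 417 × 590 mm
D4: ⌊590/2⌋ × 417 = 295 × 417 mm
D5: ⌊417/2⌋ × 295 = 208 × 295 mm

208 × 295 mm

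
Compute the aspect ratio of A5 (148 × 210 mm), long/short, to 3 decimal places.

210 / 148 = 1.419
ISO 216 targets √2 ≈ 1.414; the +0.005 deviation is from mm rounding.

1.419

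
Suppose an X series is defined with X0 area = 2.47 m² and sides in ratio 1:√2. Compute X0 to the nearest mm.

Let the short side be w mm. Then w · w√2 = 2.47 m² = 2,470,000 mm².
w² = 2,470,000/√2, so w ≈ 1321.6 mm; long side = w√2 ≈ 1869.0 mm.

1322 × 1869 mm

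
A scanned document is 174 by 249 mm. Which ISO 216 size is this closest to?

Aspect ratio 249/174 ≈ 1.431 (ISO target is √2 ≈ 1.414).
In the B-series (B0 = 1000 × 1414 mm): B5 = 176 × 250 mm.
Off by 3 mm total — nearest standard size.

B5 (176 × 250 mm)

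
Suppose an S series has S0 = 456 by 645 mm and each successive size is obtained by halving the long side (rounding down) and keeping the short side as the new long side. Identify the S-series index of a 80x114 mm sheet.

S5

S0: 456 × 645 mm
S1: 322 × 456 mm
S2: 228 × 322 mm
S3: 161 × 228 mm
S4: 114 × 161 mm
S5: 80 × 114 mm
S6: 57 × 80 mm
→ matches S5.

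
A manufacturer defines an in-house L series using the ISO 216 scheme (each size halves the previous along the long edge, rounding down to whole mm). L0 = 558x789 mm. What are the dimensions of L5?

L1: ⌊789/2⌋ × 558 = 394 × 558 mm
L2: ⌊558/2⌋ × 394 = 279 × 394 mm
L3: ⌊394/2⌋ × 279 = 197 × 279 mm
L4: ⌊279/2⌋ × 197 = 139 × 197 mm
L5: ⌊197/2⌋ × 139 = 98 × 139 mm

98 × 139 mm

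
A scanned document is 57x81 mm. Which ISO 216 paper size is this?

Aspect ratio 81/57 ≈ 1.421 — close to the ISO √2 ≈ 1.414.
In the C-series (envelope sizes, between A and B): C8 = 57 × 81 mm.

C8 (57 × 81 mm)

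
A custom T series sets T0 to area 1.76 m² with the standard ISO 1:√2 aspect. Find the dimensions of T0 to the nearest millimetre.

1116 × 1578 mm

Let the short side be w mm. Then w · w√2 = 1.76 m² = 1,760,000 mm².
w² = 1,760,000/√2, so w ≈ 1115.6 mm; long side = w√2 ≈ 1577.7 mm.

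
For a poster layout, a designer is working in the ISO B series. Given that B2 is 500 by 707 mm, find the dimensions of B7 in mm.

B3: ⌊707/2⌋ × 500 = 353 × 500 mm
B4: ⌊500/2⌋ × 353 = 250 × 353 mm
B5: ⌊353/2⌋ × 250 = 176 × 250 mm
B6: ⌊250/2⌋ × 176 = 125 × 176 mm
B7: ⌊176/2⌋ × 125 = 88 × 125 mm

88 × 125 mm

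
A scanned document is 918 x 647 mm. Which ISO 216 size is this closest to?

Aspect ratio 918/647 ≈ 1.419 — close to the ISO √2 ≈ 1.414.
In the C-series (envelope sizes, between A and B): C1 = 648 × 917 mm.
Off by 2 mm total — nearest standard size.

C1 (648 × 917 mm)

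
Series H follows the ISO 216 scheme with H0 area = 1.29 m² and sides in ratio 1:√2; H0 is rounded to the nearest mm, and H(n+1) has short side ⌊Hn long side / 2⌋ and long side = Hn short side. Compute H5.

Let H0's short side be w mm. w · w√2 = 1.29 m² = 1,290,000 mm², so w ≈ 955.1 mm and w√2 ≈ 1350.7 mm → H0 = 955 × 1351 mm.
H1: ⌊1351/2⌋ × 955 = 675 × 955 mm
H2: ⌊955/2⌋ × 675 = 477 × 675 mm
H3: ⌊675/2⌋ × 477 = 337 × 477 mm
H4: ⌊477/2⌋ × 337 = 238 × 337 mm
H5: ⌊337/2⌋ × 238 = 168 × 238 mm

168 × 238 mm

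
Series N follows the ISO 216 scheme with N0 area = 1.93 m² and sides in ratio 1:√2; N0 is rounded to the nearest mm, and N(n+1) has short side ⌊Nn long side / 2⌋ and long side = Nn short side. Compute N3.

Let N0's short side be w mm. w · w√2 = 1.93 m² = 1,930,000 mm², so w ≈ 1168.2 mm and w√2 ≈ 1652.1 mm → N0 = 1168 × 1652 mm.
N1: ⌊1652/2⌋ × 1168 = 826 × 1168 mm
N2: ⌊1168/2⌋ × 826 = 584 × 826 mm
N3: ⌊826/2⌋ × 584 = 413 × 584 mm

413 × 584 mm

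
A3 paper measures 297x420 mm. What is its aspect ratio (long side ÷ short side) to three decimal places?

420 / 297 = 1.414
Matches √2 ≈ 1.414 — the ISO 216 defining ratio.

1.414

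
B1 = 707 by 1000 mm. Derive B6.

125 × 176 mm

B2: ⌊1000/2⌋ × 707 = 500 × 707 mm
B3: ⌊707/2⌋ × 500 = 353 × 500 mm
B4: ⌊500/2⌋ × 353 = 250 × 353 mm
B5: ⌊353/2⌋ × 250 = 176 × 250 mm
B6: ⌊250/2⌋ × 176 = 125 × 176 mm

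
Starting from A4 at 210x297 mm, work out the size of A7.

A5: ⌊297/2⌋ × 210 = 148 × 210 mm
A6: ⌊210/2⌋ × 148 = 105 × 148 mm
A7: ⌊148/2⌋ × 105 = 74 × 105 mm

74 × 105 mm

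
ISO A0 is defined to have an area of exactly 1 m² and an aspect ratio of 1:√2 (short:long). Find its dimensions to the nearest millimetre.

Let the short side be w mm. Then the long side is w√2 and w · w√2 = 10⁶ mm².
w² = 10⁶/√2, so w = 1000 / 2^(1/4) ≈ 840.9 mm; long side = 1000 · 2^(1/4) ≈ 1189.2 mm.

841 × 1189 mm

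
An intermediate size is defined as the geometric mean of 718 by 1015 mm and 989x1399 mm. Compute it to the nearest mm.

843 × 1192 mm

Short side: √(718 · 989) = √710102 ≈ 842.7 → 843 mm
Long side: √(1015 · 1399) = √1419985 ≈ 1191.6 → 1192 mm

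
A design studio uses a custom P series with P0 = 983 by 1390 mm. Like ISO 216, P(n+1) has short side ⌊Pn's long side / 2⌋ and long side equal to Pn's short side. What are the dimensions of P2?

P1: ⌊1390/2⌋ × 983 = 695 × 983 mm
P2: ⌊983/2⌋ × 695 = 491 × 695 mm

491 × 695 mm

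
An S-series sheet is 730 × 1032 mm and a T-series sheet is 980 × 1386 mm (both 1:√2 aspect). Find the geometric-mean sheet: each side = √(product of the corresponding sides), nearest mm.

Short side: √(730 · 980) = √715400 ≈ 845.8 → 846 mm
Long side: √(1032 · 1386) = √1430352 ≈ 1196.0 → 1196 mm

846 × 1196 mm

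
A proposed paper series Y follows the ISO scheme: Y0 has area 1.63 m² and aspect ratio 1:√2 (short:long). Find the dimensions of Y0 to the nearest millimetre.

1074 × 1518 mm

Let the short side be w mm. Then w · w√2 = 1.63 m² = 1,630,000 mm².
w² = 1,630,000/√2, so w ≈ 1073.6 mm; long side = w√2 ≈ 1518.3 mm.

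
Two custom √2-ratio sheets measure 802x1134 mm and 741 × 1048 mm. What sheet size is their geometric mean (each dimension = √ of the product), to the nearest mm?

Short side: √(802 · 741) = √594282 ≈ 770.9 → 771 mm
Long side: √(1134 · 1048) = √1188432 ≈ 1090.2 → 1090 mm

771 × 1090 mm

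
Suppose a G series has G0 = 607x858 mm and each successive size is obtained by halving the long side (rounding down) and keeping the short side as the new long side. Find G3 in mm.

G1: ⌊858/2⌋ × 607 = 429 × 607 mm
G2: ⌊607/2⌋ × 429 = 303 × 429 mm
G3: ⌊429/2⌋ × 303 = 214 × 303 mm

214 × 303 mm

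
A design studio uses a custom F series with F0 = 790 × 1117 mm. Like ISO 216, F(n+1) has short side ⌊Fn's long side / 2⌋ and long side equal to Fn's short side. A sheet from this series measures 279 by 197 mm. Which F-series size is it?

F4

F0: 790 × 1117 mm
F1: 558 × 790 mm
F2: 395 × 558 mm
F3: 279 × 395 mm
F4: 197 × 279 mm
F5: 139 × 197 mm
→ matches F4.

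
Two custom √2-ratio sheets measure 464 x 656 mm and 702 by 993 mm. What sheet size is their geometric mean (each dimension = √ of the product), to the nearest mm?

571 × 807 mm

Short side: √(464 · 702) = √325728 ≈ 570.7 → 571 mm
Long side: √(656 · 993) = √651408 ≈ 807.1 → 807 mm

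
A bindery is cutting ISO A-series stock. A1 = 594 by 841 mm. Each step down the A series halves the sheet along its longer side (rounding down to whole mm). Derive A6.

A2: ⌊841/2⌋ × 594 = 420 × 594 mm
A3: ⌊594/2⌋ × 420 = 297 × 420 mm
A4: ⌊420/2⌋ × 297 = 210 × 297 mm
A5: ⌊297/2⌋ × 210 = 148 × 210 mm
A6: ⌊210/2⌋ × 148 = 105 × 148 mm

105 × 148 mm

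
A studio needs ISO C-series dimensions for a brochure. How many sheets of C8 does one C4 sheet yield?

16

Each ISO step halves the sheet: 1 × C4 → 2 × C5 → 4 × C6 → 8 × C7 → …
From C4 to C8 is 4 halving steps: 2^4 = 16.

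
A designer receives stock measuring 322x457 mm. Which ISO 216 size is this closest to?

C3 (324 × 458 mm)

Aspect ratio 457/322 ≈ 1.419 — close to the ISO √2 ≈ 1.414.
In the C-series (envelope sizes, between A and B): C3 = 324 × 458 mm.
Off by 3 mm total — nearest standard size.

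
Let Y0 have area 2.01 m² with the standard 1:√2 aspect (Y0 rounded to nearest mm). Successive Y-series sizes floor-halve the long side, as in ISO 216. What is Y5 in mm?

210 × 298 mm

Let Y0's short side be w mm. w · w√2 = 2.01 m² = 2,010,000 mm², so w ≈ 1192.2 mm and w√2 ≈ 1686.0 mm → Y0 = 1192 × 1686 mm.
Y1: ⌊1686/2⌋ × 1192 = 843 × 1192 mm
Y2: ⌊1192/2⌋ × 843 = 596 × 843 mm
Y3: ⌊843/2⌋ × 596 = 421 × 596 mm
Y4: ⌊596/2⌋ × 421 = 298 × 421 mm
Y5: ⌊421/2⌋ × 298 = 210 × 298 mm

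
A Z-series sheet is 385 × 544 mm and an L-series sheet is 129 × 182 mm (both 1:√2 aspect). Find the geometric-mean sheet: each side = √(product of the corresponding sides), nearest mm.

Short side: √(385 · 129) = √49665 ≈ 222.9 → 223 mm
Long side: √(544 · 182) = √99008 ≈ 314.7 → 315 mm

223 × 315 mm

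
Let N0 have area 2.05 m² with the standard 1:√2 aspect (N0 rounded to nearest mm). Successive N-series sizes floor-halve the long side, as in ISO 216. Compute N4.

301 × 425 mm

Let N0's short side be w mm. w · w√2 = 2.05 m² = 2,050,000 mm², so w ≈ 1204.0 mm and w√2 ≈ 1702.7 mm → N0 = 1204 × 1703 mm.
N1: ⌊1703/2⌋ × 1204 = 851 × 1204 mm
N2: ⌊1204/2⌋ × 851 = 602 × 851 mm
N3: ⌊851/2⌋ × 602 = 425 × 602 mm
N4: ⌊602/2⌋ × 425 = 301 × 425 mm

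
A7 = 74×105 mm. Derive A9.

37 × 52 mm

A8: ⌊105/2⌋ × 74 = 52 × 74 mm
A9: ⌊74/2⌋ × 52 = 37 × 52 mm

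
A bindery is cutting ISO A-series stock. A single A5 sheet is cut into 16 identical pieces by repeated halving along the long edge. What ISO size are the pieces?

A9

16 = 2^4, so 4 halving steps.
A5 → A6 → … → A9 after 4 steps.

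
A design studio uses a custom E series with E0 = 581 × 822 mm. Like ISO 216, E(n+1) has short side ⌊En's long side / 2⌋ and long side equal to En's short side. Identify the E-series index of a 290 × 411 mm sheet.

E0: 581 × 822 mm
E1: 411 × 581 mm
E2: 290 × 411 mm
E3: 205 × 290 mm
→ matches E2.

E2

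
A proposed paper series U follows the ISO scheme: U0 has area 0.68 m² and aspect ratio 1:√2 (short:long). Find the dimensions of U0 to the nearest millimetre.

693 × 981 mm

Let the short side be w mm. Then w · w√2 = 0.68 m² = 680,000 mm².
w² = 680,000/√2, so w ≈ 693.4 mm; long side = w√2 ≈ 980.6 mm.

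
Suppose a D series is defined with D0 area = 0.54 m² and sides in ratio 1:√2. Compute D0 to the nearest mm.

618 × 874 mm

Let the short side be w mm. Then w · w√2 = 0.54 m² = 540,000 mm².
w² = 540,000/√2, so w ≈ 617.9 mm; long side = w√2 ≈ 873.9 mm.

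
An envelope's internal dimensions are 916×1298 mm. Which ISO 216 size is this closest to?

C0 (917 × 1297 mm)

Aspect ratio 1298/916 ≈ 1.417 — close to the ISO √2 ≈ 1.414.
In the C-series (envelope sizes, between A and B): C0 = 917 × 1297 mm.
Off by 2 mm total — nearest standard size.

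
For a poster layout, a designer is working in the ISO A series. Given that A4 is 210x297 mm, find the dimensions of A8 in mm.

52 × 74 mm

A5: ⌊297/2⌋ × 210 = 148 × 210 mm
A6: ⌊210/2⌋ × 148 = 105 × 148 mm
A7: ⌊148/2⌋ × 105 = 74 × 105 mm
A8: ⌊105/2⌋ × 74 = 52 × 74 mm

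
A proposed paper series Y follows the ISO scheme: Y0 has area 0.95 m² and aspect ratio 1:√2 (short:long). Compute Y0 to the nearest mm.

820 × 1159 mm

Let the short side be w mm. Then w · w√2 = 0.95 m² = 950,000 mm².
w² = 950,000/√2, so w ≈ 819.6 mm; long side = w√2 ≈ 1159.1 mm.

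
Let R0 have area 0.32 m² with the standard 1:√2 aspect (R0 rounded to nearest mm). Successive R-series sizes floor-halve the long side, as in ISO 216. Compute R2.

Let R0's short side be w mm. w · w√2 = 0.32 m² = 320,000 mm², so w ≈ 475.7 mm and w√2 ≈ 672.7 mm → R0 = 476 × 673 mm.
R1: ⌊673/2⌋ × 476 = 336 × 476 mm
R2: ⌊476/2⌋ × 336 = 238 × 336 mm

238 × 336 mm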